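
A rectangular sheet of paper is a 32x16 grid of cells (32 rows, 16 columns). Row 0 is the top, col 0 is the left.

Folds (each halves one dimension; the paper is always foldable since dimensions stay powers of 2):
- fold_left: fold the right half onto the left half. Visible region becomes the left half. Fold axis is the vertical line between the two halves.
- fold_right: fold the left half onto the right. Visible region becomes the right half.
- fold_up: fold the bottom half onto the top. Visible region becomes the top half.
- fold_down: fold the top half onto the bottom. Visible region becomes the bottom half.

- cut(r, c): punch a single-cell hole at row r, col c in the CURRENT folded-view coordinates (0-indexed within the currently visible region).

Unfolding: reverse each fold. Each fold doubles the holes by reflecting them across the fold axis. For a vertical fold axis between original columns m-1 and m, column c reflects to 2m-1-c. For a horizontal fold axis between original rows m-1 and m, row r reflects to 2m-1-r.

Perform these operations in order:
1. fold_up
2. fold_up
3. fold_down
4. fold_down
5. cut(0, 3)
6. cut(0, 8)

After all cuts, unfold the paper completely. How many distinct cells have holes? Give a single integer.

Answer: 32

Derivation:
Op 1 fold_up: fold axis h@16; visible region now rows[0,16) x cols[0,16) = 16x16
Op 2 fold_up: fold axis h@8; visible region now rows[0,8) x cols[0,16) = 8x16
Op 3 fold_down: fold axis h@4; visible region now rows[4,8) x cols[0,16) = 4x16
Op 4 fold_down: fold axis h@6; visible region now rows[6,8) x cols[0,16) = 2x16
Op 5 cut(0, 3): punch at orig (6,3); cuts so far [(6, 3)]; region rows[6,8) x cols[0,16) = 2x16
Op 6 cut(0, 8): punch at orig (6,8); cuts so far [(6, 3), (6, 8)]; region rows[6,8) x cols[0,16) = 2x16
Unfold 1 (reflect across h@6): 4 holes -> [(5, 3), (5, 8), (6, 3), (6, 8)]
Unfold 2 (reflect across h@4): 8 holes -> [(1, 3), (1, 8), (2, 3), (2, 8), (5, 3), (5, 8), (6, 3), (6, 8)]
Unfold 3 (reflect across h@8): 16 holes -> [(1, 3), (1, 8), (2, 3), (2, 8), (5, 3), (5, 8), (6, 3), (6, 8), (9, 3), (9, 8), (10, 3), (10, 8), (13, 3), (13, 8), (14, 3), (14, 8)]
Unfold 4 (reflect across h@16): 32 holes -> [(1, 3), (1, 8), (2, 3), (2, 8), (5, 3), (5, 8), (6, 3), (6, 8), (9, 3), (9, 8), (10, 3), (10, 8), (13, 3), (13, 8), (14, 3), (14, 8), (17, 3), (17, 8), (18, 3), (18, 8), (21, 3), (21, 8), (22, 3), (22, 8), (25, 3), (25, 8), (26, 3), (26, 8), (29, 3), (29, 8), (30, 3), (30, 8)]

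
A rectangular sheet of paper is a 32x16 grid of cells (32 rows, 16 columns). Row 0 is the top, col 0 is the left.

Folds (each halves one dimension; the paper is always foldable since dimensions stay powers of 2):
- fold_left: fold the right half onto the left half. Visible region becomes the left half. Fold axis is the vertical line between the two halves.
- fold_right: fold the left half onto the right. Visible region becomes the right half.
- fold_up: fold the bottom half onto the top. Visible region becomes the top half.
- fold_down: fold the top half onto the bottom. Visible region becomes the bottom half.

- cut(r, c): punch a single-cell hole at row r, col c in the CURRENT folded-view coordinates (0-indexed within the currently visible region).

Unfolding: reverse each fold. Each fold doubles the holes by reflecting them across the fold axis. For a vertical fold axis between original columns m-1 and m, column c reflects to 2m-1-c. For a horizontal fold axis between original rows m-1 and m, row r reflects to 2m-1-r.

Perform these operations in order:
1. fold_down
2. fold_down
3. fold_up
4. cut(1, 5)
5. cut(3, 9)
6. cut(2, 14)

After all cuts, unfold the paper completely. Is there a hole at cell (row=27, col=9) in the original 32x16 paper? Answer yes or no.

Answer: yes

Derivation:
Op 1 fold_down: fold axis h@16; visible region now rows[16,32) x cols[0,16) = 16x16
Op 2 fold_down: fold axis h@24; visible region now rows[24,32) x cols[0,16) = 8x16
Op 3 fold_up: fold axis h@28; visible region now rows[24,28) x cols[0,16) = 4x16
Op 4 cut(1, 5): punch at orig (25,5); cuts so far [(25, 5)]; region rows[24,28) x cols[0,16) = 4x16
Op 5 cut(3, 9): punch at orig (27,9); cuts so far [(25, 5), (27, 9)]; region rows[24,28) x cols[0,16) = 4x16
Op 6 cut(2, 14): punch at orig (26,14); cuts so far [(25, 5), (26, 14), (27, 9)]; region rows[24,28) x cols[0,16) = 4x16
Unfold 1 (reflect across h@28): 6 holes -> [(25, 5), (26, 14), (27, 9), (28, 9), (29, 14), (30, 5)]
Unfold 2 (reflect across h@24): 12 holes -> [(17, 5), (18, 14), (19, 9), (20, 9), (21, 14), (22, 5), (25, 5), (26, 14), (27, 9), (28, 9), (29, 14), (30, 5)]
Unfold 3 (reflect across h@16): 24 holes -> [(1, 5), (2, 14), (3, 9), (4, 9), (5, 14), (6, 5), (9, 5), (10, 14), (11, 9), (12, 9), (13, 14), (14, 5), (17, 5), (18, 14), (19, 9), (20, 9), (21, 14), (22, 5), (25, 5), (26, 14), (27, 9), (28, 9), (29, 14), (30, 5)]
Holes: [(1, 5), (2, 14), (3, 9), (4, 9), (5, 14), (6, 5), (9, 5), (10, 14), (11, 9), (12, 9), (13, 14), (14, 5), (17, 5), (18, 14), (19, 9), (20, 9), (21, 14), (22, 5), (25, 5), (26, 14), (27, 9), (28, 9), (29, 14), (30, 5)]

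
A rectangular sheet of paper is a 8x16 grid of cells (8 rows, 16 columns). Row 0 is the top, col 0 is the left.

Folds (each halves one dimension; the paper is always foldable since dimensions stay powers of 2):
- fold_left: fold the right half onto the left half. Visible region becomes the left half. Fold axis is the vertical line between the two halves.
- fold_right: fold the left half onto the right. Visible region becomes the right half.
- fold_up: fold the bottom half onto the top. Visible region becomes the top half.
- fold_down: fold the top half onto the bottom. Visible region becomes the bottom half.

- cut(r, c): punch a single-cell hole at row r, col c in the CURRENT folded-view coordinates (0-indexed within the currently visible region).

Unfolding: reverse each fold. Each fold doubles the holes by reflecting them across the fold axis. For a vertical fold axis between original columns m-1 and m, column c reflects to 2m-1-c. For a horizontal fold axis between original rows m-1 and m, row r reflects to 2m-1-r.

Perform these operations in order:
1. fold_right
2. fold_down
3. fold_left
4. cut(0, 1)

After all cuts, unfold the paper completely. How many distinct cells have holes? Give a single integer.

Op 1 fold_right: fold axis v@8; visible region now rows[0,8) x cols[8,16) = 8x8
Op 2 fold_down: fold axis h@4; visible region now rows[4,8) x cols[8,16) = 4x8
Op 3 fold_left: fold axis v@12; visible region now rows[4,8) x cols[8,12) = 4x4
Op 4 cut(0, 1): punch at orig (4,9); cuts so far [(4, 9)]; region rows[4,8) x cols[8,12) = 4x4
Unfold 1 (reflect across v@12): 2 holes -> [(4, 9), (4, 14)]
Unfold 2 (reflect across h@4): 4 holes -> [(3, 9), (3, 14), (4, 9), (4, 14)]
Unfold 3 (reflect across v@8): 8 holes -> [(3, 1), (3, 6), (3, 9), (3, 14), (4, 1), (4, 6), (4, 9), (4, 14)]

Answer: 8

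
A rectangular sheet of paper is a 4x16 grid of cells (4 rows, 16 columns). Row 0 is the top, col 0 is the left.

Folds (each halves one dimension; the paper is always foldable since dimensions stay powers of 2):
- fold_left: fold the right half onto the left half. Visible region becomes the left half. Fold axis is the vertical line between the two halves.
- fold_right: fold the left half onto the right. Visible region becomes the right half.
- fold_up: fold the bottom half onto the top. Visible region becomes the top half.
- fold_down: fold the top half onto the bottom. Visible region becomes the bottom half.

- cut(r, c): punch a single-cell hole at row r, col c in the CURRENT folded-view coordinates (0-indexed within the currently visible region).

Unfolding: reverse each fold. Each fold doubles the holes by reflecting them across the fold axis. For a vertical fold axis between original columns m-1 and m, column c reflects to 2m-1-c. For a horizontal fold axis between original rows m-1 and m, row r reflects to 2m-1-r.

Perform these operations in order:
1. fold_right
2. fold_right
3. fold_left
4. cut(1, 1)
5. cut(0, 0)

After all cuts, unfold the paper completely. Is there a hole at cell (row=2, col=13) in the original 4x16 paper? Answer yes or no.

Op 1 fold_right: fold axis v@8; visible region now rows[0,4) x cols[8,16) = 4x8
Op 2 fold_right: fold axis v@12; visible region now rows[0,4) x cols[12,16) = 4x4
Op 3 fold_left: fold axis v@14; visible region now rows[0,4) x cols[12,14) = 4x2
Op 4 cut(1, 1): punch at orig (1,13); cuts so far [(1, 13)]; region rows[0,4) x cols[12,14) = 4x2
Op 5 cut(0, 0): punch at orig (0,12); cuts so far [(0, 12), (1, 13)]; region rows[0,4) x cols[12,14) = 4x2
Unfold 1 (reflect across v@14): 4 holes -> [(0, 12), (0, 15), (1, 13), (1, 14)]
Unfold 2 (reflect across v@12): 8 holes -> [(0, 8), (0, 11), (0, 12), (0, 15), (1, 9), (1, 10), (1, 13), (1, 14)]
Unfold 3 (reflect across v@8): 16 holes -> [(0, 0), (0, 3), (0, 4), (0, 7), (0, 8), (0, 11), (0, 12), (0, 15), (1, 1), (1, 2), (1, 5), (1, 6), (1, 9), (1, 10), (1, 13), (1, 14)]
Holes: [(0, 0), (0, 3), (0, 4), (0, 7), (0, 8), (0, 11), (0, 12), (0, 15), (1, 1), (1, 2), (1, 5), (1, 6), (1, 9), (1, 10), (1, 13), (1, 14)]

Answer: no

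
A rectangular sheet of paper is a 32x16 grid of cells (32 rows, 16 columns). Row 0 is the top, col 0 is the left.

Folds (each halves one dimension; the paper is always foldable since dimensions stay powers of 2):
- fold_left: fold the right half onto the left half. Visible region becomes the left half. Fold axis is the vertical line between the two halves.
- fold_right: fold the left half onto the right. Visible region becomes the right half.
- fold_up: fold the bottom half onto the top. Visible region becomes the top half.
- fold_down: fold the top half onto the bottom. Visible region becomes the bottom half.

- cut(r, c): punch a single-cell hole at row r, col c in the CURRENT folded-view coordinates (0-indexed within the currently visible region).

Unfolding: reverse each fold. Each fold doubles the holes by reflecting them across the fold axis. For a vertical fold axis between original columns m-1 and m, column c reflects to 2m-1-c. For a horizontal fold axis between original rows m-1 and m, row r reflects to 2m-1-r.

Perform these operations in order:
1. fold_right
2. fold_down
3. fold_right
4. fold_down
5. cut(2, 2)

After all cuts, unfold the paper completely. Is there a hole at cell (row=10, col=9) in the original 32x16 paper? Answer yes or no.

Op 1 fold_right: fold axis v@8; visible region now rows[0,32) x cols[8,16) = 32x8
Op 2 fold_down: fold axis h@16; visible region now rows[16,32) x cols[8,16) = 16x8
Op 3 fold_right: fold axis v@12; visible region now rows[16,32) x cols[12,16) = 16x4
Op 4 fold_down: fold axis h@24; visible region now rows[24,32) x cols[12,16) = 8x4
Op 5 cut(2, 2): punch at orig (26,14); cuts so far [(26, 14)]; region rows[24,32) x cols[12,16) = 8x4
Unfold 1 (reflect across h@24): 2 holes -> [(21, 14), (26, 14)]
Unfold 2 (reflect across v@12): 4 holes -> [(21, 9), (21, 14), (26, 9), (26, 14)]
Unfold 3 (reflect across h@16): 8 holes -> [(5, 9), (5, 14), (10, 9), (10, 14), (21, 9), (21, 14), (26, 9), (26, 14)]
Unfold 4 (reflect across v@8): 16 holes -> [(5, 1), (5, 6), (5, 9), (5, 14), (10, 1), (10, 6), (10, 9), (10, 14), (21, 1), (21, 6), (21, 9), (21, 14), (26, 1), (26, 6), (26, 9), (26, 14)]
Holes: [(5, 1), (5, 6), (5, 9), (5, 14), (10, 1), (10, 6), (10, 9), (10, 14), (21, 1), (21, 6), (21, 9), (21, 14), (26, 1), (26, 6), (26, 9), (26, 14)]

Answer: yes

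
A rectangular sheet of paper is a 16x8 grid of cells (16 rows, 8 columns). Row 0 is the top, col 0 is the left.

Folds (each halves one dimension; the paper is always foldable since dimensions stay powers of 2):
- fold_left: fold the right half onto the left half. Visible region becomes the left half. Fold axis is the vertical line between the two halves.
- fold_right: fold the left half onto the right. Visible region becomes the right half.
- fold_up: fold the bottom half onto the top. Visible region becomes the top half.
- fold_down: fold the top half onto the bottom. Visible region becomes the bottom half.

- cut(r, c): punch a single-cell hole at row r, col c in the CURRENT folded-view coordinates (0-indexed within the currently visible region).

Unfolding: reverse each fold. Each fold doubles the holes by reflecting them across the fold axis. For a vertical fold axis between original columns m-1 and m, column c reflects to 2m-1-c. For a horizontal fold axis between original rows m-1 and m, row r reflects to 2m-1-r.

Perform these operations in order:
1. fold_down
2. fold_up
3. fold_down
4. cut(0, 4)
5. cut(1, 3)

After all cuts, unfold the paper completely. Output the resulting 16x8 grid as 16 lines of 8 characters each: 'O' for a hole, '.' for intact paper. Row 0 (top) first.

Answer: ...O....
....O...
....O...
...O....
...O....
....O...
....O...
...O....
...O....
....O...
....O...
...O....
...O....
....O...
....O...
...O....

Derivation:
Op 1 fold_down: fold axis h@8; visible region now rows[8,16) x cols[0,8) = 8x8
Op 2 fold_up: fold axis h@12; visible region now rows[8,12) x cols[0,8) = 4x8
Op 3 fold_down: fold axis h@10; visible region now rows[10,12) x cols[0,8) = 2x8
Op 4 cut(0, 4): punch at orig (10,4); cuts so far [(10, 4)]; region rows[10,12) x cols[0,8) = 2x8
Op 5 cut(1, 3): punch at orig (11,3); cuts so far [(10, 4), (11, 3)]; region rows[10,12) x cols[0,8) = 2x8
Unfold 1 (reflect across h@10): 4 holes -> [(8, 3), (9, 4), (10, 4), (11, 3)]
Unfold 2 (reflect across h@12): 8 holes -> [(8, 3), (9, 4), (10, 4), (11, 3), (12, 3), (13, 4), (14, 4), (15, 3)]
Unfold 3 (reflect across h@8): 16 holes -> [(0, 3), (1, 4), (2, 4), (3, 3), (4, 3), (5, 4), (6, 4), (7, 3), (8, 3), (9, 4), (10, 4), (11, 3), (12, 3), (13, 4), (14, 4), (15, 3)]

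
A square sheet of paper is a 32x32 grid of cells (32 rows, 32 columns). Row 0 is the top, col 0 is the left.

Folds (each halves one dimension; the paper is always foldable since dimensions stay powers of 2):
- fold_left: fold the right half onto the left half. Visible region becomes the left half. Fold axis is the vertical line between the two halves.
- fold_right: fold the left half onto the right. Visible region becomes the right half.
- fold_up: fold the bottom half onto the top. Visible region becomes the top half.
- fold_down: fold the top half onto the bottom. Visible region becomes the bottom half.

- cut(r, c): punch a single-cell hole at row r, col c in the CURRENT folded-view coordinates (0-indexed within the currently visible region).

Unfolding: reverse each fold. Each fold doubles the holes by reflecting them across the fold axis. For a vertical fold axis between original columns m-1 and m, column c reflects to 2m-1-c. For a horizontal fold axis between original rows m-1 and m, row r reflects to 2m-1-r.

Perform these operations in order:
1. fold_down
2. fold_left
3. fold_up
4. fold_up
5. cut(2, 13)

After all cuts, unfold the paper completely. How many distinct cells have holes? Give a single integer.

Answer: 16

Derivation:
Op 1 fold_down: fold axis h@16; visible region now rows[16,32) x cols[0,32) = 16x32
Op 2 fold_left: fold axis v@16; visible region now rows[16,32) x cols[0,16) = 16x16
Op 3 fold_up: fold axis h@24; visible region now rows[16,24) x cols[0,16) = 8x16
Op 4 fold_up: fold axis h@20; visible region now rows[16,20) x cols[0,16) = 4x16
Op 5 cut(2, 13): punch at orig (18,13); cuts so far [(18, 13)]; region rows[16,20) x cols[0,16) = 4x16
Unfold 1 (reflect across h@20): 2 holes -> [(18, 13), (21, 13)]
Unfold 2 (reflect across h@24): 4 holes -> [(18, 13), (21, 13), (26, 13), (29, 13)]
Unfold 3 (reflect across v@16): 8 holes -> [(18, 13), (18, 18), (21, 13), (21, 18), (26, 13), (26, 18), (29, 13), (29, 18)]
Unfold 4 (reflect across h@16): 16 holes -> [(2, 13), (2, 18), (5, 13), (5, 18), (10, 13), (10, 18), (13, 13), (13, 18), (18, 13), (18, 18), (21, 13), (21, 18), (26, 13), (26, 18), (29, 13), (29, 18)]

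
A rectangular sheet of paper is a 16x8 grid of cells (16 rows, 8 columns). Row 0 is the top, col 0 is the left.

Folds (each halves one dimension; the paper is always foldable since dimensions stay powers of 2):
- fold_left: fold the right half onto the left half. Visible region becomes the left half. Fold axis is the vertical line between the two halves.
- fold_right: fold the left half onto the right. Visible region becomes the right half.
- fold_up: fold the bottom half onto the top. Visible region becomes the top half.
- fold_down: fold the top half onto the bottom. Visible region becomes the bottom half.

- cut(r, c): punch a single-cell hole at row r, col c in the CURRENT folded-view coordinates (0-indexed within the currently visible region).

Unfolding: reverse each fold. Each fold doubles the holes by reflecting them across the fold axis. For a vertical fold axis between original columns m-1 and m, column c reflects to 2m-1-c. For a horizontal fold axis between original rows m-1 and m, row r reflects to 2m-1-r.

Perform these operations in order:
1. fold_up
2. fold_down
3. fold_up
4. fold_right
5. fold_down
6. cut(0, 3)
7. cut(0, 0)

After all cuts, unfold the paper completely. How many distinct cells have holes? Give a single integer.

Op 1 fold_up: fold axis h@8; visible region now rows[0,8) x cols[0,8) = 8x8
Op 2 fold_down: fold axis h@4; visible region now rows[4,8) x cols[0,8) = 4x8
Op 3 fold_up: fold axis h@6; visible region now rows[4,6) x cols[0,8) = 2x8
Op 4 fold_right: fold axis v@4; visible region now rows[4,6) x cols[4,8) = 2x4
Op 5 fold_down: fold axis h@5; visible region now rows[5,6) x cols[4,8) = 1x4
Op 6 cut(0, 3): punch at orig (5,7); cuts so far [(5, 7)]; region rows[5,6) x cols[4,8) = 1x4
Op 7 cut(0, 0): punch at orig (5,4); cuts so far [(5, 4), (5, 7)]; region rows[5,6) x cols[4,8) = 1x4
Unfold 1 (reflect across h@5): 4 holes -> [(4, 4), (4, 7), (5, 4), (5, 7)]
Unfold 2 (reflect across v@4): 8 holes -> [(4, 0), (4, 3), (4, 4), (4, 7), (5, 0), (5, 3), (5, 4), (5, 7)]
Unfold 3 (reflect across h@6): 16 holes -> [(4, 0), (4, 3), (4, 4), (4, 7), (5, 0), (5, 3), (5, 4), (5, 7), (6, 0), (6, 3), (6, 4), (6, 7), (7, 0), (7, 3), (7, 4), (7, 7)]
Unfold 4 (reflect across h@4): 32 holes -> [(0, 0), (0, 3), (0, 4), (0, 7), (1, 0), (1, 3), (1, 4), (1, 7), (2, 0), (2, 3), (2, 4), (2, 7), (3, 0), (3, 3), (3, 4), (3, 7), (4, 0), (4, 3), (4, 4), (4, 7), (5, 0), (5, 3), (5, 4), (5, 7), (6, 0), (6, 3), (6, 4), (6, 7), (7, 0), (7, 3), (7, 4), (7, 7)]
Unfold 5 (reflect across h@8): 64 holes -> [(0, 0), (0, 3), (0, 4), (0, 7), (1, 0), (1, 3), (1, 4), (1, 7), (2, 0), (2, 3), (2, 4), (2, 7), (3, 0), (3, 3), (3, 4), (3, 7), (4, 0), (4, 3), (4, 4), (4, 7), (5, 0), (5, 3), (5, 4), (5, 7), (6, 0), (6, 3), (6, 4), (6, 7), (7, 0), (7, 3), (7, 4), (7, 7), (8, 0), (8, 3), (8, 4), (8, 7), (9, 0), (9, 3), (9, 4), (9, 7), (10, 0), (10, 3), (10, 4), (10, 7), (11, 0), (11, 3), (11, 4), (11, 7), (12, 0), (12, 3), (12, 4), (12, 7), (13, 0), (13, 3), (13, 4), (13, 7), (14, 0), (14, 3), (14, 4), (14, 7), (15, 0), (15, 3), (15, 4), (15, 7)]

Answer: 64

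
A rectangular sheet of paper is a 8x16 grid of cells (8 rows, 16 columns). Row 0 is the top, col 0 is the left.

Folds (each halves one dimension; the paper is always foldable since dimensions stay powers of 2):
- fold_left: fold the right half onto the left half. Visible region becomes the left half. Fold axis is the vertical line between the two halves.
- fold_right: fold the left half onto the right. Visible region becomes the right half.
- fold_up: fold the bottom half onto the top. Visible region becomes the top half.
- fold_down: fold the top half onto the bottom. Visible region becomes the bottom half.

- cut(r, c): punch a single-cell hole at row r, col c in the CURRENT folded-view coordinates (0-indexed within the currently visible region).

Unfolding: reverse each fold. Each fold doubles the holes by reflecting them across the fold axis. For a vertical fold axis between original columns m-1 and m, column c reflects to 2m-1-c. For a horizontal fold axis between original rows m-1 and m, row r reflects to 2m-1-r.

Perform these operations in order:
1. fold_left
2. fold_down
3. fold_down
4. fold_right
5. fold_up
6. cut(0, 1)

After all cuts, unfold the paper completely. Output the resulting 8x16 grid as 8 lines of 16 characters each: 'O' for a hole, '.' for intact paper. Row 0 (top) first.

Op 1 fold_left: fold axis v@8; visible region now rows[0,8) x cols[0,8) = 8x8
Op 2 fold_down: fold axis h@4; visible region now rows[4,8) x cols[0,8) = 4x8
Op 3 fold_down: fold axis h@6; visible region now rows[6,8) x cols[0,8) = 2x8
Op 4 fold_right: fold axis v@4; visible region now rows[6,8) x cols[4,8) = 2x4
Op 5 fold_up: fold axis h@7; visible region now rows[6,7) x cols[4,8) = 1x4
Op 6 cut(0, 1): punch at orig (6,5); cuts so far [(6, 5)]; region rows[6,7) x cols[4,8) = 1x4
Unfold 1 (reflect across h@7): 2 holes -> [(6, 5), (7, 5)]
Unfold 2 (reflect across v@4): 4 holes -> [(6, 2), (6, 5), (7, 2), (7, 5)]
Unfold 3 (reflect across h@6): 8 holes -> [(4, 2), (4, 5), (5, 2), (5, 5), (6, 2), (6, 5), (7, 2), (7, 5)]
Unfold 4 (reflect across h@4): 16 holes -> [(0, 2), (0, 5), (1, 2), (1, 5), (2, 2), (2, 5), (3, 2), (3, 5), (4, 2), (4, 5), (5, 2), (5, 5), (6, 2), (6, 5), (7, 2), (7, 5)]
Unfold 5 (reflect across v@8): 32 holes -> [(0, 2), (0, 5), (0, 10), (0, 13), (1, 2), (1, 5), (1, 10), (1, 13), (2, 2), (2, 5), (2, 10), (2, 13), (3, 2), (3, 5), (3, 10), (3, 13), (4, 2), (4, 5), (4, 10), (4, 13), (5, 2), (5, 5), (5, 10), (5, 13), (6, 2), (6, 5), (6, 10), (6, 13), (7, 2), (7, 5), (7, 10), (7, 13)]

Answer: ..O..O....O..O..
..O..O....O..O..
..O..O....O..O..
..O..O....O..O..
..O..O....O..O..
..O..O....O..O..
..O..O....O..O..
..O..O....O..O..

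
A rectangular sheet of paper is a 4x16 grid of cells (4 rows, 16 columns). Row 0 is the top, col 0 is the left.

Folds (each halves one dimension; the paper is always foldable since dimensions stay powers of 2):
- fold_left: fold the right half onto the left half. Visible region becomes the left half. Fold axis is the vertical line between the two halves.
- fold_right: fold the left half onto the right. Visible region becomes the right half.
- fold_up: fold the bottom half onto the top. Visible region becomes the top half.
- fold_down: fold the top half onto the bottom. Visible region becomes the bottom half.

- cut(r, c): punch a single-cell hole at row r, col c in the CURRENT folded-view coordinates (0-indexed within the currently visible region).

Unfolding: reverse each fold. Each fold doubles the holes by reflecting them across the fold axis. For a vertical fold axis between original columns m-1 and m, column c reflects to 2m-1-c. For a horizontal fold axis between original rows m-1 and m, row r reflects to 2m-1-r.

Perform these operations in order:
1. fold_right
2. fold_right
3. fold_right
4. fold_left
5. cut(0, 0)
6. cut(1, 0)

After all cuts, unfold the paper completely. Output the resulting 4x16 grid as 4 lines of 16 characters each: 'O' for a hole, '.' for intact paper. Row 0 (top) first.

Answer: OOOOOOOOOOOOOOOO
OOOOOOOOOOOOOOOO
................
................

Derivation:
Op 1 fold_right: fold axis v@8; visible region now rows[0,4) x cols[8,16) = 4x8
Op 2 fold_right: fold axis v@12; visible region now rows[0,4) x cols[12,16) = 4x4
Op 3 fold_right: fold axis v@14; visible region now rows[0,4) x cols[14,16) = 4x2
Op 4 fold_left: fold axis v@15; visible region now rows[0,4) x cols[14,15) = 4x1
Op 5 cut(0, 0): punch at orig (0,14); cuts so far [(0, 14)]; region rows[0,4) x cols[14,15) = 4x1
Op 6 cut(1, 0): punch at orig (1,14); cuts so far [(0, 14), (1, 14)]; region rows[0,4) x cols[14,15) = 4x1
Unfold 1 (reflect across v@15): 4 holes -> [(0, 14), (0, 15), (1, 14), (1, 15)]
Unfold 2 (reflect across v@14): 8 holes -> [(0, 12), (0, 13), (0, 14), (0, 15), (1, 12), (1, 13), (1, 14), (1, 15)]
Unfold 3 (reflect across v@12): 16 holes -> [(0, 8), (0, 9), (0, 10), (0, 11), (0, 12), (0, 13), (0, 14), (0, 15), (1, 8), (1, 9), (1, 10), (1, 11), (1, 12), (1, 13), (1, 14), (1, 15)]
Unfold 4 (reflect across v@8): 32 holes -> [(0, 0), (0, 1), (0, 2), (0, 3), (0, 4), (0, 5), (0, 6), (0, 7), (0, 8), (0, 9), (0, 10), (0, 11), (0, 12), (0, 13), (0, 14), (0, 15), (1, 0), (1, 1), (1, 2), (1, 3), (1, 4), (1, 5), (1, 6), (1, 7), (1, 8), (1, 9), (1, 10), (1, 11), (1, 12), (1, 13), (1, 14), (1, 15)]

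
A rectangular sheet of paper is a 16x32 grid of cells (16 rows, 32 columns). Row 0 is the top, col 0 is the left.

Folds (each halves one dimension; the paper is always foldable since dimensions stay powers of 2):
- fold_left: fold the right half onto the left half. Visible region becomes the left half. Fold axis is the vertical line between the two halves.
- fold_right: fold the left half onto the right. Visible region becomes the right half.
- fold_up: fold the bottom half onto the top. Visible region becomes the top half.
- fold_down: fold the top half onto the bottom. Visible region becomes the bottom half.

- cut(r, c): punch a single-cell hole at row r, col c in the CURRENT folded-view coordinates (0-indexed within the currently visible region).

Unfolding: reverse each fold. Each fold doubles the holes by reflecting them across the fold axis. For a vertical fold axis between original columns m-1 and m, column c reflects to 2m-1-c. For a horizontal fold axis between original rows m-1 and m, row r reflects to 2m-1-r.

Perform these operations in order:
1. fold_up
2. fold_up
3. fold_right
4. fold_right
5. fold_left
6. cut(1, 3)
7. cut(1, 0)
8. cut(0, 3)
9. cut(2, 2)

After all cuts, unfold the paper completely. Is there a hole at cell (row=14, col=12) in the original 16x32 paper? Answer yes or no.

Op 1 fold_up: fold axis h@8; visible region now rows[0,8) x cols[0,32) = 8x32
Op 2 fold_up: fold axis h@4; visible region now rows[0,4) x cols[0,32) = 4x32
Op 3 fold_right: fold axis v@16; visible region now rows[0,4) x cols[16,32) = 4x16
Op 4 fold_right: fold axis v@24; visible region now rows[0,4) x cols[24,32) = 4x8
Op 5 fold_left: fold axis v@28; visible region now rows[0,4) x cols[24,28) = 4x4
Op 6 cut(1, 3): punch at orig (1,27); cuts so far [(1, 27)]; region rows[0,4) x cols[24,28) = 4x4
Op 7 cut(1, 0): punch at orig (1,24); cuts so far [(1, 24), (1, 27)]; region rows[0,4) x cols[24,28) = 4x4
Op 8 cut(0, 3): punch at orig (0,27); cuts so far [(0, 27), (1, 24), (1, 27)]; region rows[0,4) x cols[24,28) = 4x4
Op 9 cut(2, 2): punch at orig (2,26); cuts so far [(0, 27), (1, 24), (1, 27), (2, 26)]; region rows[0,4) x cols[24,28) = 4x4
Unfold 1 (reflect across v@28): 8 holes -> [(0, 27), (0, 28), (1, 24), (1, 27), (1, 28), (1, 31), (2, 26), (2, 29)]
Unfold 2 (reflect across v@24): 16 holes -> [(0, 19), (0, 20), (0, 27), (0, 28), (1, 16), (1, 19), (1, 20), (1, 23), (1, 24), (1, 27), (1, 28), (1, 31), (2, 18), (2, 21), (2, 26), (2, 29)]
Unfold 3 (reflect across v@16): 32 holes -> [(0, 3), (0, 4), (0, 11), (0, 12), (0, 19), (0, 20), (0, 27), (0, 28), (1, 0), (1, 3), (1, 4), (1, 7), (1, 8), (1, 11), (1, 12), (1, 15), (1, 16), (1, 19), (1, 20), (1, 23), (1, 24), (1, 27), (1, 28), (1, 31), (2, 2), (2, 5), (2, 10), (2, 13), (2, 18), (2, 21), (2, 26), (2, 29)]
Unfold 4 (reflect across h@4): 64 holes -> [(0, 3), (0, 4), (0, 11), (0, 12), (0, 19), (0, 20), (0, 27), (0, 28), (1, 0), (1, 3), (1, 4), (1, 7), (1, 8), (1, 11), (1, 12), (1, 15), (1, 16), (1, 19), (1, 20), (1, 23), (1, 24), (1, 27), (1, 28), (1, 31), (2, 2), (2, 5), (2, 10), (2, 13), (2, 18), (2, 21), (2, 26), (2, 29), (5, 2), (5, 5), (5, 10), (5, 13), (5, 18), (5, 21), (5, 26), (5, 29), (6, 0), (6, 3), (6, 4), (6, 7), (6, 8), (6, 11), (6, 12), (6, 15), (6, 16), (6, 19), (6, 20), (6, 23), (6, 24), (6, 27), (6, 28), (6, 31), (7, 3), (7, 4), (7, 11), (7, 12), (7, 19), (7, 20), (7, 27), (7, 28)]
Unfold 5 (reflect across h@8): 128 holes -> [(0, 3), (0, 4), (0, 11), (0, 12), (0, 19), (0, 20), (0, 27), (0, 28), (1, 0), (1, 3), (1, 4), (1, 7), (1, 8), (1, 11), (1, 12), (1, 15), (1, 16), (1, 19), (1, 20), (1, 23), (1, 24), (1, 27), (1, 28), (1, 31), (2, 2), (2, 5), (2, 10), (2, 13), (2, 18), (2, 21), (2, 26), (2, 29), (5, 2), (5, 5), (5, 10), (5, 13), (5, 18), (5, 21), (5, 26), (5, 29), (6, 0), (6, 3), (6, 4), (6, 7), (6, 8), (6, 11), (6, 12), (6, 15), (6, 16), (6, 19), (6, 20), (6, 23), (6, 24), (6, 27), (6, 28), (6, 31), (7, 3), (7, 4), (7, 11), (7, 12), (7, 19), (7, 20), (7, 27), (7, 28), (8, 3), (8, 4), (8, 11), (8, 12), (8, 19), (8, 20), (8, 27), (8, 28), (9, 0), (9, 3), (9, 4), (9, 7), (9, 8), (9, 11), (9, 12), (9, 15), (9, 16), (9, 19), (9, 20), (9, 23), (9, 24), (9, 27), (9, 28), (9, 31), (10, 2), (10, 5), (10, 10), (10, 13), (10, 18), (10, 21), (10, 26), (10, 29), (13, 2), (13, 5), (13, 10), (13, 13), (13, 18), (13, 21), (13, 26), (13, 29), (14, 0), (14, 3), (14, 4), (14, 7), (14, 8), (14, 11), (14, 12), (14, 15), (14, 16), (14, 19), (14, 20), (14, 23), (14, 24), (14, 27), (14, 28), (14, 31), (15, 3), (15, 4), (15, 11), (15, 12), (15, 19), (15, 20), (15, 27), (15, 28)]
Holes: [(0, 3), (0, 4), (0, 11), (0, 12), (0, 19), (0, 20), (0, 27), (0, 28), (1, 0), (1, 3), (1, 4), (1, 7), (1, 8), (1, 11), (1, 12), (1, 15), (1, 16), (1, 19), (1, 20), (1, 23), (1, 24), (1, 27), (1, 28), (1, 31), (2, 2), (2, 5), (2, 10), (2, 13), (2, 18), (2, 21), (2, 26), (2, 29), (5, 2), (5, 5), (5, 10), (5, 13), (5, 18), (5, 21), (5, 26), (5, 29), (6, 0), (6, 3), (6, 4), (6, 7), (6, 8), (6, 11), (6, 12), (6, 15), (6, 16), (6, 19), (6, 20), (6, 23), (6, 24), (6, 27), (6, 28), (6, 31), (7, 3), (7, 4), (7, 11), (7, 12), (7, 19), (7, 20), (7, 27), (7, 28), (8, 3), (8, 4), (8, 11), (8, 12), (8, 19), (8, 20), (8, 27), (8, 28), (9, 0), (9, 3), (9, 4), (9, 7), (9, 8), (9, 11), (9, 12), (9, 15), (9, 16), (9, 19), (9, 20), (9, 23), (9, 24), (9, 27), (9, 28), (9, 31), (10, 2), (10, 5), (10, 10), (10, 13), (10, 18), (10, 21), (10, 26), (10, 29), (13, 2), (13, 5), (13, 10), (13, 13), (13, 18), (13, 21), (13, 26), (13, 29), (14, 0), (14, 3), (14, 4), (14, 7), (14, 8), (14, 11), (14, 12), (14, 15), (14, 16), (14, 19), (14, 20), (14, 23), (14, 24), (14, 27), (14, 28), (14, 31), (15, 3), (15, 4), (15, 11), (15, 12), (15, 19), (15, 20), (15, 27), (15, 28)]

Answer: yes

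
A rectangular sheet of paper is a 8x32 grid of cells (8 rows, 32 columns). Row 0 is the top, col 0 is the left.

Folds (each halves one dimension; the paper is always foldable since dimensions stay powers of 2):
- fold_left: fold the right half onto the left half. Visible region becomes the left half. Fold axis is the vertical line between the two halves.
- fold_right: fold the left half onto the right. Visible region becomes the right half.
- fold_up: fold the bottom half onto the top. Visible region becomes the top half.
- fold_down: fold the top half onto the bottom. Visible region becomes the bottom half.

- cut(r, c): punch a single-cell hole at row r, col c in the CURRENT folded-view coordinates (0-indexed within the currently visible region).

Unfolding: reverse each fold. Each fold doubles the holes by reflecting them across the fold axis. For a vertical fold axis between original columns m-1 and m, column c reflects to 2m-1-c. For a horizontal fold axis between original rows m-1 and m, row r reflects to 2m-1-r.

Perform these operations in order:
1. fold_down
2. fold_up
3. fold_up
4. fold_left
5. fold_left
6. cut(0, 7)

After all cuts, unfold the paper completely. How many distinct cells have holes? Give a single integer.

Answer: 32

Derivation:
Op 1 fold_down: fold axis h@4; visible region now rows[4,8) x cols[0,32) = 4x32
Op 2 fold_up: fold axis h@6; visible region now rows[4,6) x cols[0,32) = 2x32
Op 3 fold_up: fold axis h@5; visible region now rows[4,5) x cols[0,32) = 1x32
Op 4 fold_left: fold axis v@16; visible region now rows[4,5) x cols[0,16) = 1x16
Op 5 fold_left: fold axis v@8; visible region now rows[4,5) x cols[0,8) = 1x8
Op 6 cut(0, 7): punch at orig (4,7); cuts so far [(4, 7)]; region rows[4,5) x cols[0,8) = 1x8
Unfold 1 (reflect across v@8): 2 holes -> [(4, 7), (4, 8)]
Unfold 2 (reflect across v@16): 4 holes -> [(4, 7), (4, 8), (4, 23), (4, 24)]
Unfold 3 (reflect across h@5): 8 holes -> [(4, 7), (4, 8), (4, 23), (4, 24), (5, 7), (5, 8), (5, 23), (5, 24)]
Unfold 4 (reflect across h@6): 16 holes -> [(4, 7), (4, 8), (4, 23), (4, 24), (5, 7), (5, 8), (5, 23), (5, 24), (6, 7), (6, 8), (6, 23), (6, 24), (7, 7), (7, 8), (7, 23), (7, 24)]
Unfold 5 (reflect across h@4): 32 holes -> [(0, 7), (0, 8), (0, 23), (0, 24), (1, 7), (1, 8), (1, 23), (1, 24), (2, 7), (2, 8), (2, 23), (2, 24), (3, 7), (3, 8), (3, 23), (3, 24), (4, 7), (4, 8), (4, 23), (4, 24), (5, 7), (5, 8), (5, 23), (5, 24), (6, 7), (6, 8), (6, 23), (6, 24), (7, 7), (7, 8), (7, 23), (7, 24)]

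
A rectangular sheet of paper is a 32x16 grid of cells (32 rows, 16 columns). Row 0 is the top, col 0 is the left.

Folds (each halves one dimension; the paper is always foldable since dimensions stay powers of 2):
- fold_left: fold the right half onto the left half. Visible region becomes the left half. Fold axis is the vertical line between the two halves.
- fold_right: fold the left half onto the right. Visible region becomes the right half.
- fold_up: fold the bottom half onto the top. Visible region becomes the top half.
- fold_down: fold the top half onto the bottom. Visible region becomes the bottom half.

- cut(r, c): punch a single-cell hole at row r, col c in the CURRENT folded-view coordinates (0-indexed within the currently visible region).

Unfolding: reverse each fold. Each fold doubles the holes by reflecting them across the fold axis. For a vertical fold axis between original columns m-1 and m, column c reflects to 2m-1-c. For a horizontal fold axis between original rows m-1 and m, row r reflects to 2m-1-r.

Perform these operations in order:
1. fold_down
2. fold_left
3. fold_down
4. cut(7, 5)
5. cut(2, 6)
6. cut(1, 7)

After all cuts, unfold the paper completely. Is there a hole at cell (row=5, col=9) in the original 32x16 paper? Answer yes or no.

Answer: yes

Derivation:
Op 1 fold_down: fold axis h@16; visible region now rows[16,32) x cols[0,16) = 16x16
Op 2 fold_left: fold axis v@8; visible region now rows[16,32) x cols[0,8) = 16x8
Op 3 fold_down: fold axis h@24; visible region now rows[24,32) x cols[0,8) = 8x8
Op 4 cut(7, 5): punch at orig (31,5); cuts so far [(31, 5)]; region rows[24,32) x cols[0,8) = 8x8
Op 5 cut(2, 6): punch at orig (26,6); cuts so far [(26, 6), (31, 5)]; region rows[24,32) x cols[0,8) = 8x8
Op 6 cut(1, 7): punch at orig (25,7); cuts so far [(25, 7), (26, 6), (31, 5)]; region rows[24,32) x cols[0,8) = 8x8
Unfold 1 (reflect across h@24): 6 holes -> [(16, 5), (21, 6), (22, 7), (25, 7), (26, 6), (31, 5)]
Unfold 2 (reflect across v@8): 12 holes -> [(16, 5), (16, 10), (21, 6), (21, 9), (22, 7), (22, 8), (25, 7), (25, 8), (26, 6), (26, 9), (31, 5), (31, 10)]
Unfold 3 (reflect across h@16): 24 holes -> [(0, 5), (0, 10), (5, 6), (5, 9), (6, 7), (6, 8), (9, 7), (9, 8), (10, 6), (10, 9), (15, 5), (15, 10), (16, 5), (16, 10), (21, 6), (21, 9), (22, 7), (22, 8), (25, 7), (25, 8), (26, 6), (26, 9), (31, 5), (31, 10)]
Holes: [(0, 5), (0, 10), (5, 6), (5, 9), (6, 7), (6, 8), (9, 7), (9, 8), (10, 6), (10, 9), (15, 5), (15, 10), (16, 5), (16, 10), (21, 6), (21, 9), (22, 7), (22, 8), (25, 7), (25, 8), (26, 6), (26, 9), (31, 5), (31, 10)]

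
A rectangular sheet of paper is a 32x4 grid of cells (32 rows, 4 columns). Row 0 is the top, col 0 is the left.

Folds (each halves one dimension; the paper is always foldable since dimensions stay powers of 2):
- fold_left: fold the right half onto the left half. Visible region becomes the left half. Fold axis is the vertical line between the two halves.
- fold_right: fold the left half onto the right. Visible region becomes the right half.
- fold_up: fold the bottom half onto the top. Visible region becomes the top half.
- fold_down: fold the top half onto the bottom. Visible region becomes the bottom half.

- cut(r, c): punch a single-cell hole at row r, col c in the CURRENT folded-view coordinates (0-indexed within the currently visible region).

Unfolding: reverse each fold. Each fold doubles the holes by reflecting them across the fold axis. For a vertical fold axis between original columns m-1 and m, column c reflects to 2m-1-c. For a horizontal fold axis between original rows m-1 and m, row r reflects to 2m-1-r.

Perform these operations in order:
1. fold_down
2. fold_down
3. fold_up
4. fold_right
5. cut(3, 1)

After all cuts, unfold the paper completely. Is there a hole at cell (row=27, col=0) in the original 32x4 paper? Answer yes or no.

Answer: yes

Derivation:
Op 1 fold_down: fold axis h@16; visible region now rows[16,32) x cols[0,4) = 16x4
Op 2 fold_down: fold axis h@24; visible region now rows[24,32) x cols[0,4) = 8x4
Op 3 fold_up: fold axis h@28; visible region now rows[24,28) x cols[0,4) = 4x4
Op 4 fold_right: fold axis v@2; visible region now rows[24,28) x cols[2,4) = 4x2
Op 5 cut(3, 1): punch at orig (27,3); cuts so far [(27, 3)]; region rows[24,28) x cols[2,4) = 4x2
Unfold 1 (reflect across v@2): 2 holes -> [(27, 0), (27, 3)]
Unfold 2 (reflect across h@28): 4 holes -> [(27, 0), (27, 3), (28, 0), (28, 3)]
Unfold 3 (reflect across h@24): 8 holes -> [(19, 0), (19, 3), (20, 0), (20, 3), (27, 0), (27, 3), (28, 0), (28, 3)]
Unfold 4 (reflect across h@16): 16 holes -> [(3, 0), (3, 3), (4, 0), (4, 3), (11, 0), (11, 3), (12, 0), (12, 3), (19, 0), (19, 3), (20, 0), (20, 3), (27, 0), (27, 3), (28, 0), (28, 3)]
Holes: [(3, 0), (3, 3), (4, 0), (4, 3), (11, 0), (11, 3), (12, 0), (12, 3), (19, 0), (19, 3), (20, 0), (20, 3), (27, 0), (27, 3), (28, 0), (28, 3)]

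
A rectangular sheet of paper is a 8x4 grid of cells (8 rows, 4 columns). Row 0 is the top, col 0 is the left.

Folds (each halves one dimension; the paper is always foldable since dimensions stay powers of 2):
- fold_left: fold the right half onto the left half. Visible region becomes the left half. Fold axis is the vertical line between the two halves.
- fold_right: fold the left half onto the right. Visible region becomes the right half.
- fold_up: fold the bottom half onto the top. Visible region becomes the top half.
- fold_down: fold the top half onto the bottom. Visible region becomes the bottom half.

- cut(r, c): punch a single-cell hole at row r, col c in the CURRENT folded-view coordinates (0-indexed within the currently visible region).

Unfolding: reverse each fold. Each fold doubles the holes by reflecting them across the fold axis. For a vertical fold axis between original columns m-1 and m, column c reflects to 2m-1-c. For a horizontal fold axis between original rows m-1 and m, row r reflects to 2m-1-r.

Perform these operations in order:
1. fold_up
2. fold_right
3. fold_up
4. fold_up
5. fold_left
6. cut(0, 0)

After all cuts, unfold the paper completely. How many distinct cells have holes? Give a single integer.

Answer: 32

Derivation:
Op 1 fold_up: fold axis h@4; visible region now rows[0,4) x cols[0,4) = 4x4
Op 2 fold_right: fold axis v@2; visible region now rows[0,4) x cols[2,4) = 4x2
Op 3 fold_up: fold axis h@2; visible region now rows[0,2) x cols[2,4) = 2x2
Op 4 fold_up: fold axis h@1; visible region now rows[0,1) x cols[2,4) = 1x2
Op 5 fold_left: fold axis v@3; visible region now rows[0,1) x cols[2,3) = 1x1
Op 6 cut(0, 0): punch at orig (0,2); cuts so far [(0, 2)]; region rows[0,1) x cols[2,3) = 1x1
Unfold 1 (reflect across v@3): 2 holes -> [(0, 2), (0, 3)]
Unfold 2 (reflect across h@1): 4 holes -> [(0, 2), (0, 3), (1, 2), (1, 3)]
Unfold 3 (reflect across h@2): 8 holes -> [(0, 2), (0, 3), (1, 2), (1, 3), (2, 2), (2, 3), (3, 2), (3, 3)]
Unfold 4 (reflect across v@2): 16 holes -> [(0, 0), (0, 1), (0, 2), (0, 3), (1, 0), (1, 1), (1, 2), (1, 3), (2, 0), (2, 1), (2, 2), (2, 3), (3, 0), (3, 1), (3, 2), (3, 3)]
Unfold 5 (reflect across h@4): 32 holes -> [(0, 0), (0, 1), (0, 2), (0, 3), (1, 0), (1, 1), (1, 2), (1, 3), (2, 0), (2, 1), (2, 2), (2, 3), (3, 0), (3, 1), (3, 2), (3, 3), (4, 0), (4, 1), (4, 2), (4, 3), (5, 0), (5, 1), (5, 2), (5, 3), (6, 0), (6, 1), (6, 2), (6, 3), (7, 0), (7, 1), (7, 2), (7, 3)]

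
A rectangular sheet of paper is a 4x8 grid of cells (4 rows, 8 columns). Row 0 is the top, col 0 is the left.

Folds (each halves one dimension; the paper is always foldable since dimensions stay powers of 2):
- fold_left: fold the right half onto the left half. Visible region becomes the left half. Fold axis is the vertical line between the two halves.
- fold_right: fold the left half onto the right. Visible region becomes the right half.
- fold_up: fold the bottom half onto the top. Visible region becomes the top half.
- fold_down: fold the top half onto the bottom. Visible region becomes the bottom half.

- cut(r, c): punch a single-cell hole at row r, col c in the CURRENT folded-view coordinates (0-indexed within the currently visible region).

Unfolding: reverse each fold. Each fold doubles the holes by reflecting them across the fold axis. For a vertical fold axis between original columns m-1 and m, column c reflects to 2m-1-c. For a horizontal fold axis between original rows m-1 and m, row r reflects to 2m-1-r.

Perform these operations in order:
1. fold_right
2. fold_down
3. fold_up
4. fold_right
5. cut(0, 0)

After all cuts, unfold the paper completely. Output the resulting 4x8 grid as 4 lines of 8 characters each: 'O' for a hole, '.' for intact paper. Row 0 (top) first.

Op 1 fold_right: fold axis v@4; visible region now rows[0,4) x cols[4,8) = 4x4
Op 2 fold_down: fold axis h@2; visible region now rows[2,4) x cols[4,8) = 2x4
Op 3 fold_up: fold axis h@3; visible region now rows[2,3) x cols[4,8) = 1x4
Op 4 fold_right: fold axis v@6; visible region now rows[2,3) x cols[6,8) = 1x2
Op 5 cut(0, 0): punch at orig (2,6); cuts so far [(2, 6)]; region rows[2,3) x cols[6,8) = 1x2
Unfold 1 (reflect across v@6): 2 holes -> [(2, 5), (2, 6)]
Unfold 2 (reflect across h@3): 4 holes -> [(2, 5), (2, 6), (3, 5), (3, 6)]
Unfold 3 (reflect across h@2): 8 holes -> [(0, 5), (0, 6), (1, 5), (1, 6), (2, 5), (2, 6), (3, 5), (3, 6)]
Unfold 4 (reflect across v@4): 16 holes -> [(0, 1), (0, 2), (0, 5), (0, 6), (1, 1), (1, 2), (1, 5), (1, 6), (2, 1), (2, 2), (2, 5), (2, 6), (3, 1), (3, 2), (3, 5), (3, 6)]

Answer: .OO..OO.
.OO..OO.
.OO..OO.
.OO..OO.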